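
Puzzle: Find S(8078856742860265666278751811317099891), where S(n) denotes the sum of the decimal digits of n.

8+0+7+8+8+5+6+7+4+2+8+6+0+2+6+5+6+6+6+2+7+8+7+5+1+8+1+1+3+1+7+0+9+9+8+9+1 = 187

187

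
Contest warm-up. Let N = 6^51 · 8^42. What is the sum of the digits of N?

351

6^51 · 8^42 = 412565799350384570853042592826489684529454614111017029466978729531560830173184
Sum of its 78 digits: 351.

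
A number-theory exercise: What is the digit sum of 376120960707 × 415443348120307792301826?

126

376120960707 × 415443348120307792301826 = 156256951214342809457101014030350982
Sum of its 36 digits: 126.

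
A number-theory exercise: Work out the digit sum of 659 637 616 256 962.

79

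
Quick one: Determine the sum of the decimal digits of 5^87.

5^87 = 6462348535570528709932880406796584793482907116413116455078125
Sum of its 61 digits: 278.

278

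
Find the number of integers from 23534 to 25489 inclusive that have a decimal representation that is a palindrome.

The integers in [23534, 25489] that have a decimal representation that is a palindrome: 23632, 23732, 23832, 23932, 24042, 24142, …, 25352, 25452.
19 qualify.

19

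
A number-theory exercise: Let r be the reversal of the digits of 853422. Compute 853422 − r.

629064

Reverse of 853422 is 224358.
853422 − 224358 = 629064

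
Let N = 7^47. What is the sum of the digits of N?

7^47 = 5243338316756303634461458718861951455543
Sum of its 40 digits: 175.

175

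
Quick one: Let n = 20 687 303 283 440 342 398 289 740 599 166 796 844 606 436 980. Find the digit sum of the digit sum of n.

9

First digit sum: 225.
2+2+5 = 9.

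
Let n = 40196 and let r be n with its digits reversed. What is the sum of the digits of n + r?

13

Reversal of 40196 is 69104; 40196 + 69104 = 109300.
Digit sum of 109300: 1+0+9+3+0+0 = 13.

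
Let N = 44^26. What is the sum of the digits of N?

44^26 = 5367469541424404852690720383107789494419456
Sum of its 43 digits: 199.

199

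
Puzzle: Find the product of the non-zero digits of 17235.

1×7×2×3×5 = 210

210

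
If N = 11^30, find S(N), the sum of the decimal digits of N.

11^30 = 17449402268886407318558803753801
Sum of its 32 digits: 145.

145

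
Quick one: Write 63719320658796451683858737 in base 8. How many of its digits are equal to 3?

4

63719320658796451683858737 in base 8 is 32265056455343032500121674461.
The digit 3 appears 4 times.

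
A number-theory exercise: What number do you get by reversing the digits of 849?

948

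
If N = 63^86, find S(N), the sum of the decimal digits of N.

648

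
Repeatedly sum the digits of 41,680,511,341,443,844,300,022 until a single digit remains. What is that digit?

4+1+6+8+0+5+1+1+3+4+1+4+4+3+8+4+4+3+0+0+0+2+2 = 68
6+8 = 14
1+4 = 5

5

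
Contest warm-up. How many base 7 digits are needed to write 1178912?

1178912 in base 7 is 13010030, which has 8 digits.

8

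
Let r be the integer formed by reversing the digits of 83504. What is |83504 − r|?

Reverse of 83504 is 40538.
|83504 − 40538| = 42966

42966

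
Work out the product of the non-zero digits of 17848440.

28672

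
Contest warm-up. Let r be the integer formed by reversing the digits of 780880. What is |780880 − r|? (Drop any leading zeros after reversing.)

692793

Reverse of 780880 is 88087.
|780880 − 88087| = 692793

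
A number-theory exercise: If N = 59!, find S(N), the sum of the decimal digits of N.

324

59! = 138683118545689835737939019720389406345902876772687432540821294940160000000000000
Sum of its 81 digits: 324.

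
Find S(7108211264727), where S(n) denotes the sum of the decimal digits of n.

7+1+0+8+2+1+1+2+6+4+7+2+7 = 48

48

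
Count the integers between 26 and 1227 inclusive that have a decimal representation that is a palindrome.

100

The integers in [26, 1227] that have a decimal representation that is a palindrome: 33, 44, 55, 66, 77, 88, …, 1111, 1221.
100 qualify.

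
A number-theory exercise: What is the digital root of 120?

3

1+2+0 = 3
(Equivalently, 120 mod 9 = 3.)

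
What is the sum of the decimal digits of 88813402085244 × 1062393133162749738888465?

88813402085244 × 1062393133162749738888465 = 94354748508185464228621713949738310460
Sum of its 38 digits: 171.

171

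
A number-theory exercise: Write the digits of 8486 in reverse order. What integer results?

6848

Reversing 8486 gives 6848.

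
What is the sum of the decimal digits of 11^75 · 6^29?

11^75 · 6^29 = 46863815871494151078448708194158420191305837930028963979906773445032286515023246579309646637533495296
Sum of its 101 digits: 468.

468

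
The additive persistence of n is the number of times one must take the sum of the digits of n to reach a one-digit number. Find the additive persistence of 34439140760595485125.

34439140760595485125 → 85 → 13 → 4 (3 steps)

3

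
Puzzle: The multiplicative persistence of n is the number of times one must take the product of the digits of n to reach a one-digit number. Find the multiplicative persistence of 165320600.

1

165320600 → 0 (1 step)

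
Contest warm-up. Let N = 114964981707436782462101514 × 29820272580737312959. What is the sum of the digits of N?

114964981707436782462101514 × 29820272580737312959 = 3428287091755243836982121753493257492645719926
Sum of its 46 digits: 219.

219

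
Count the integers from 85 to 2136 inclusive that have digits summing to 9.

103

The integers in [85, 2136] that have digits summing to 9: 90, 108, 117, 126, 135, 144, …, 2124, 2133.
103 qualify.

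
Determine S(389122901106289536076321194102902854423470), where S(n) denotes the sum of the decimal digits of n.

3+8+9+1+2+2+9+0+1+1+0+6+2+8+9+5+3+6+0+7+6+3+2+1+1+9+4+1+0+2+9+0+2+8+5+4+4+2+3+4+7+0 = 159

159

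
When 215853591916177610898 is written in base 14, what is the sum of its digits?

215853591916177610898 in base 14 is 71173861242196CB06.
Digit sum: 7+1+1+7+3+8+6+1+2+4+2+1+9+6+12+11+0+6 = 87.

87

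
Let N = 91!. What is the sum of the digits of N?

91! = 135200152767840296255166568759495142147586866476906677791741734597153670771559994765685283954750449427751168336768008192000000000000000000000
Sum of its 141 digits: 594.

594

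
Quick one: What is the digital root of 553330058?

5

5+5+3+3+3+0+0+5+8 = 32
3+2 = 5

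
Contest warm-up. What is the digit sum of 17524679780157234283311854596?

1+7+5+2+4+6+7+9+7+8+0+1+5+7+2+3+4+2+8+3+3+1+1+8+5+4+5+9+6 = 133

133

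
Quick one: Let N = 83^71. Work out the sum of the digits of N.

83^71 = 17969854417835424298004421737419077896971468775758046082900731280606295334967824821700992747325596295468149886420674984108758999771671867
Sum of its 137 digits: 689.

689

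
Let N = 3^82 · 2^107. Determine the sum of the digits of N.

369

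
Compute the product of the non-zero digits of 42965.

4×2×9×6×5 = 2160

2160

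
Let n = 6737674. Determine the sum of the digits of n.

6+7+3+7+6+7+4 = 40

40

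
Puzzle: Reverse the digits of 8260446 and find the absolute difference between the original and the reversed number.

Reverse of 8260446 is 6440628.
|8260446 − 6440628| = 1819818

1819818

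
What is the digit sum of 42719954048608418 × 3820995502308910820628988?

173

42719954048608418 × 3820995502308910820628988 = 163232752278576110599724120720408871620984
Sum of its 42 digits: 173.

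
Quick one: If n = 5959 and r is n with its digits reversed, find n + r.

Reverse of 5959 is 9595.
5959 + 9595 = 15554

15554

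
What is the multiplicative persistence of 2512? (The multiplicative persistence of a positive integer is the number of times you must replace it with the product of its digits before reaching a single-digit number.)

2512 → 20 → 0 (2 steps)

2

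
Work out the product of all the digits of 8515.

8×5×1×5 = 200

200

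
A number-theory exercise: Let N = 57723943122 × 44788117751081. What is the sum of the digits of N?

117

57723943122 × 44788117751081 = 2585346761604838198014882
Sum of its 25 digits: 117.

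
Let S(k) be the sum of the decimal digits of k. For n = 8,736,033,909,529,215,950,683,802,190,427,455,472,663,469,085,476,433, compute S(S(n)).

12

First digit sum: 237.
2+3+7 = 12.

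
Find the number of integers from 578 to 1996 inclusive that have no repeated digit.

810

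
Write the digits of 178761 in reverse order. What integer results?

Reversing 178761 gives 167871.

167871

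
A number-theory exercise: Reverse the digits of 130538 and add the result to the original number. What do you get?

965569

Reverse of 130538 is 835031.
130538 + 835031 = 965569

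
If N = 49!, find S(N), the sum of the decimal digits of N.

49! = 608281864034267560872252163321295376887552831379210240000000000
Sum of its 63 digits: 225.

225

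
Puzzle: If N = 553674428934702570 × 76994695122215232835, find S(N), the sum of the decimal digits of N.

553674428934702570 × 76994695122215232835 = 42629993852794048539906485604022885950
Sum of its 38 digits: 189.

189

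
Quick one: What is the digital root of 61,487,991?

9

6+1+4+8+7+9+9+1 = 45
4+5 = 9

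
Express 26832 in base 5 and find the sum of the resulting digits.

26832 in base 5 is 1324312.
Digit sum: 1+3+2+4+3+1+2 = 16.

16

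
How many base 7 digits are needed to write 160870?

160870 in base 7 is 1240003, which has 7 digits.

7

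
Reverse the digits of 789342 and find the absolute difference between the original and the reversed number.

545355

Reverse of 789342 is 243987.
|789342 − 243987| = 545355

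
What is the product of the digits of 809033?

0

8×0×9×0×3×3 = 0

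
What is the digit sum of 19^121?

19^121 = 53602582669602114953473320188293375192182637030324921512152492159989524182395964857880875848533356483422386593181764175455511190931131712857318178760138419
Sum of its 155 digits: 685.

685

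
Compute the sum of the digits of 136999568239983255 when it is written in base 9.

63

136999568239983255 in base 9 is 818352184013113383.
Digit sum: 8+1+8+3+5+2+1+8+4+0+1+3+1+1+3+3+8+3 = 63.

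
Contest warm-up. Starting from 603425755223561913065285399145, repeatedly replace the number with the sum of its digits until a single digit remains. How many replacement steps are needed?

603425755223561913065285399145 → 126 → 9 (2 steps)

2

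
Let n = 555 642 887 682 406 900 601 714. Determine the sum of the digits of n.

104

5+5+5+6+4+2+8+8+7+6+8+2+4+0+6+9+0+0+6+0+1+7+1+4 = 104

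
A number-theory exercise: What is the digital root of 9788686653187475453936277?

9+7+8+8+6+8+6+6+5+3+1+8+7+4+7+5+4+5+3+9+3+6+2+7+7 = 144
1+4+4 = 9

9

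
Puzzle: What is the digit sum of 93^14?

135

93^14 = 3620439376899076955409413049
Sum of its 28 digits: 135.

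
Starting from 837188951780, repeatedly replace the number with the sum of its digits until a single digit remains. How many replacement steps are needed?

837188951780 → 65 → 11 → 2 (3 steps)

3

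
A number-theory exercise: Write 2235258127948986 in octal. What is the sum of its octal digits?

2235258127948986 in base 8 is 77417222654516272.
Digit sum: 7+7+4+1+7+2+2+2+6+5+4+5+1+6+2+7+2 = 70.

70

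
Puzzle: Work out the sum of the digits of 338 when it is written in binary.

4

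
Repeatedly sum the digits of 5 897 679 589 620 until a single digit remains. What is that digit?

9

5+8+9+7+6+7+9+5+8+9+6+2+0 = 81
8+1 = 9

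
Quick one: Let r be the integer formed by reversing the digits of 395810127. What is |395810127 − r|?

325208466

Reverse of 395810127 is 721018593.
|395810127 − 721018593| = 325208466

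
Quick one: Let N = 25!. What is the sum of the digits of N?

72

25! = 15511210043330985984000000
Sum of its 26 digits: 72.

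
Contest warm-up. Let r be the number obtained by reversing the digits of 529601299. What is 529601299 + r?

1521708224

Reverse of 529601299 is 992106925.
529601299 + 992106925 = 1521708224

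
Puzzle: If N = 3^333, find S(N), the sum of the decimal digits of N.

702

3^333 = 760988023132059809720425867265032780727896356372077865117010037035791631439306199613044145649378522557935351570949952010001833769302566531786879537190794573523
Sum of its 159 digits: 702.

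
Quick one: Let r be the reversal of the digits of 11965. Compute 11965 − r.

-44946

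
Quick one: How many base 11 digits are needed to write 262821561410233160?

17

262821561410233160 in base 11 is 57A1005A284117135, which has 17 digits.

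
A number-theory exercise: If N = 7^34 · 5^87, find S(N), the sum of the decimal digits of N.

443

7^34 · 5^87 = 349722631601394510357885090499225058483969886158511386486935634820838458836078643798828125
Sum of its 90 digits: 443.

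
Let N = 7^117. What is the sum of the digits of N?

397

7^117 = 752437932913554740664483432691464675311052887102331043473121278209702196610254919135920249842407207
Sum of its 99 digits: 397.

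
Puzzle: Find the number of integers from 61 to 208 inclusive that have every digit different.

The integers in [61, 208] that have every digit different: 61, 62, 63, 64, 65, 67, …, 207, 208.
114 qualify.

114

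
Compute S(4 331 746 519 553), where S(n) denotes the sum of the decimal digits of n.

4+3+3+1+7+4+6+5+1+9+5+5+3 = 56

56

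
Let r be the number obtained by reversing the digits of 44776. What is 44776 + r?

Reverse of 44776 is 67744.
44776 + 67744 = 112520

112520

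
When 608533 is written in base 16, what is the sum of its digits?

608533 in base 16 is 94915.
Digit sum: 9+4+9+1+5 = 28.

28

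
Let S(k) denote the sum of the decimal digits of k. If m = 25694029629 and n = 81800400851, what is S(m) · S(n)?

1890

S(25694029629) = 2+5+6+9+4+0+2+9+6+2+9 = 54.
S(81800400851) = 8+1+8+0+0+4+0+0+8+5+1 = 35.
54 · 35 = 1890.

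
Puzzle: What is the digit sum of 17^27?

152

17^27 = 1667711322168688287513535727415473
Sum of its 34 digits: 152.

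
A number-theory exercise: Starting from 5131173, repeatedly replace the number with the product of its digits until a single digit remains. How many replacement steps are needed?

5131173 → 315 → 15 → 5 (3 steps)

3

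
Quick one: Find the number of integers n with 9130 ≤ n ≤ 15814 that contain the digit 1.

6037

The integers in [9130, 15814] that contain the digit 1: 9130, 9131, 9132, 9133, 9134, 9135, …, 15813, 15814.
6037 qualify.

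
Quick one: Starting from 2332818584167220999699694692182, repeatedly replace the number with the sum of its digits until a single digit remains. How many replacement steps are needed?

2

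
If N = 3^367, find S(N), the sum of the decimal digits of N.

3^367 = 12691135533043427544434022555344142423307338648874212153102969853725796667193860973420767601672773190248218704847097849067427385655207862891416291656482557639052016303655652587
Sum of its 176 digits: 774.

774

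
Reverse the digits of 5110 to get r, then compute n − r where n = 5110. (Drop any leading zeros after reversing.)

Reverse of 5110 is 115.
5110 − 115 = 4995

4995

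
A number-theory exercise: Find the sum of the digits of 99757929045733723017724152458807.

152

9+9+7+5+7+9+2+9+0+4+5+7+3+3+7+2+3+0+1+7+7+2+4+1+5+2+4+5+8+8+0+7 = 152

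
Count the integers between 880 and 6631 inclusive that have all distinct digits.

The integers in [880, 6631] that have all distinct digits: 890, 891, 892, 893, 894, 895, …, 6597, 6598.
2936 qualify.

2936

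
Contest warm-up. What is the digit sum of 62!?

306

62! = 31469973260387937525653122354950764088012280797258232192163168247821107200000000000000
Sum of its 86 digits: 306.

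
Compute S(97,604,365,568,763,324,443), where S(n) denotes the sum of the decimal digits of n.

9+7+6+0+4+3+6+5+5+6+8+7+6+3+3+2+4+4+4+3 = 95

95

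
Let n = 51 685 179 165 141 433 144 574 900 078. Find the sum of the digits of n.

119

5+1+6+8+5+1+7+9+1+6+5+1+4+1+4+3+3+1+4+4+5+7+4+9+0+0+0+7+8 = 119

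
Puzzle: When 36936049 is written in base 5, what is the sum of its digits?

36936049 in base 5 is 33423423144.
Digit sum: 3+3+4+2+3+4+2+3+1+4+4 = 33.

33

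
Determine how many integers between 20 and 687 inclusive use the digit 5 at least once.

211

The integers in [20, 687] that use the digit 5 at least once: 25, 35, 45, 50, 51, 52, …, 675, 685.
211 qualify.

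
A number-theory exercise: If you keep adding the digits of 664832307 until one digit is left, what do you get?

6+6+4+8+3+2+3+0+7 = 39
3+9 = 12
1+2 = 3
(Equivalently, 664832307 mod 9 = 3.)

3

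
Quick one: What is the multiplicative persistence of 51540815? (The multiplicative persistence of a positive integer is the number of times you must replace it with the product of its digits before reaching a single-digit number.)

1

51540815 → 0 (1 step)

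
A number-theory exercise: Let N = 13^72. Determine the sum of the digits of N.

13^72 = 159926843683421236926752957776002771153245608592522254377939889030122675218030881
Sum of its 81 digits: 361.

361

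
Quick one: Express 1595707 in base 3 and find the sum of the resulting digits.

9

1595707 in base 3 is 10000001220021.
Digit sum: 1+0+0+0+0+0+0+1+2+2+0+0+2+1 = 9.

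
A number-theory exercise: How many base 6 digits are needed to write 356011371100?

15

356011371100 in base 6 is 431314355120044, which has 15 digits.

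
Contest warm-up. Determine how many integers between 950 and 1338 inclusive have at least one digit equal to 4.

The integers in [950, 1338] that have at least one digit equal to 4: 954, 964, 974, 984, 994, 1004, …, 1324, 1334.
66 qualify.

66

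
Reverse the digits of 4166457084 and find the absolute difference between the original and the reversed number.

Reverse of 4166457084 is 4807546614.
|4166457084 − 4807546614| = 641089530

641089530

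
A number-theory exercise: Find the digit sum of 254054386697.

59

2+5+4+0+5+4+3+8+6+6+9+7 = 59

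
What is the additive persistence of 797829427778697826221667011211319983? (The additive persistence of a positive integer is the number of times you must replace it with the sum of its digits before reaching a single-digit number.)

3

797829427778697826221667011211319983 → 178 → 16 → 7 (3 steps)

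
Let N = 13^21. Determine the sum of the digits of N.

91

13^21 = 247064529073450392704413
Sum of its 24 digits: 91.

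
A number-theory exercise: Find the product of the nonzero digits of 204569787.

846720

2×4×5×6×9×7×8×7 = 846720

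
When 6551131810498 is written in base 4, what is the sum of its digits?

6551131810498 in base 4 is 1133111031320212223002.
Digit sum: 1+1+3+3+1+1+1+0+3+1+3+2+0+2+1+2+2+2+3+0+0+2 = 34.

34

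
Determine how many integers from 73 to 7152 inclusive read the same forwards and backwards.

The integers in [73, 7152] that read the same forwards and backwards: 77, 88, 99, 101, 111, 121, …, 7007, 7117.
155 qualify.

155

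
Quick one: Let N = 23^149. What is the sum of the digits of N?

1037

23^149 = 78967350453324866568756394974566178074374814848535785004779086541860844280661691986460729296890430457467887395596714475316005961931137891649195519888699654144508479789748353277527536593655126585165324663
Sum of its 203 digits: 1037.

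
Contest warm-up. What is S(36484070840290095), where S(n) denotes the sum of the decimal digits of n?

3+6+4+8+4+0+7+0+8+4+0+2+9+0+0+9+5 = 69

69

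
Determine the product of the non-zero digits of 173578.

5880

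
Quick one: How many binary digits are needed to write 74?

7

74 in base 2 is 1001010, which has 7 digits.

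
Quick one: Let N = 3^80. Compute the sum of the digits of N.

3^80 = 147808829414345923316083210206383297601
Sum of its 39 digits: 153.

153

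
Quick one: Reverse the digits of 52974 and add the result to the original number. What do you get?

100899

Reverse of 52974 is 47925.
52974 + 47925 = 100899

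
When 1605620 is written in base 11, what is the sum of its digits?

40

1605620 in base 11 is 9A7365.
Digit sum: 9+10+7+3+6+5 = 40.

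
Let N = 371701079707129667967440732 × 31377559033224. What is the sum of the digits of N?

207

371701079707129667967440732 × 31377559033224 = 11663072571223560549488457735883438879968
Sum of its 41 digits: 207.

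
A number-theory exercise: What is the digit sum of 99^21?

207

99^21 = 809727868221258562180306673938892827902099
Sum of its 42 digits: 207.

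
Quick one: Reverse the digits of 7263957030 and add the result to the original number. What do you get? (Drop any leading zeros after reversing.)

Reverse of 7263957030 is 307593627.
7263957030 + 307593627 = 7571550657

7571550657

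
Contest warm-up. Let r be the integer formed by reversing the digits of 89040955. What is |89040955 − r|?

33136857

Reverse of 89040955 is 55904098.
|89040955 − 55904098| = 33136857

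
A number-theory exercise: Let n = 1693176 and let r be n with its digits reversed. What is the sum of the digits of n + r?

30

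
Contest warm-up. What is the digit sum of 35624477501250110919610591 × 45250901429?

191

35624477501250110919610591 × 45250901429 = 1612039719868696993498615396405434539
Sum of its 37 digits: 191.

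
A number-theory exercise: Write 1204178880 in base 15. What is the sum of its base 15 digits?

44

1204178880 in base 15 is 70AB3B20.
Digit sum: 7+0+10+11+3+11+2+0 = 44.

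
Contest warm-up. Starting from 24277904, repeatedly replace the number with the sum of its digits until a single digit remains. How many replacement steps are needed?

2

24277904 → 35 → 8 (2 steps)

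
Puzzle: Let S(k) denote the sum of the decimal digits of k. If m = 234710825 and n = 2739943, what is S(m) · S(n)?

1184

S(234710825) = 2+3+4+7+1+0+8+2+5 = 32.
S(2739943) = 2+7+3+9+9+4+3 = 37.
32 · 37 = 1184.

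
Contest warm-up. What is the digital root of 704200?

4

7+0+4+2+0+0 = 13
1+3 = 4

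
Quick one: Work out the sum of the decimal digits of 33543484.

3+3+5+4+3+4+8+4 = 34

34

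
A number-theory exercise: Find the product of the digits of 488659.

69120

4×8×8×6×5×9 = 69120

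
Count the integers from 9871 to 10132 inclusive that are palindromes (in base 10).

4

The integers in [9871, 10132] that are palindromes (in base 10): 9889, 9999, 10001, 10101.
4 qualify.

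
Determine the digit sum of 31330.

3+1+3+3+0 = 10

10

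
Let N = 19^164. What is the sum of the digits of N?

19^164 = 519505986227533122395248392988286500575252194082801279728692779929495781114277396136194446051622132054760018811243018942399204440572980969561737703534807394884260146537331201533499630602758070400236079600991121
Sum of its 210 digits: 901.

901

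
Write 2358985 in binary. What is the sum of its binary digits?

2358985 in base 2 is 1000111111111011001001.
Digit sum: 1+0+0+0+1+1+1+1+1+1+1+1+1+0+1+1+0+0+1+0+0+1 = 14.

14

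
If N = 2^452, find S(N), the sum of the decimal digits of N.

634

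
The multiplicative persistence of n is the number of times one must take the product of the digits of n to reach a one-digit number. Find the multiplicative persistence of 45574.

45574 → 2800 → 0 (2 steps)

2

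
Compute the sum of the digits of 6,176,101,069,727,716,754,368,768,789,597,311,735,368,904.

216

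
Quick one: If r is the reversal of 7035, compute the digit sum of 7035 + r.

Reversal of 7035 is 5307; 7035 + 5307 = 12342.
Digit sum of 12342: 1+2+3+4+2 = 12.

12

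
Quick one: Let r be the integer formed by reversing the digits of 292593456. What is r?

654395292

Reversing 292593456 gives 654395292.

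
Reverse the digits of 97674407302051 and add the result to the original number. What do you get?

112694777749730

Reverse of 97674407302051 is 15020370447679.
97674407302051 + 15020370447679 = 112694777749730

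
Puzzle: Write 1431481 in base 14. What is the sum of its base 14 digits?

1431481 in base 14 is 293969.
Digit sum: 2+9+3+9+6+9 = 38.

38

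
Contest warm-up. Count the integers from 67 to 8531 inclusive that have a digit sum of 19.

575

The integers in [67, 8531] that have a digit sum of 19: 199, 289, 298, 379, 388, 397, …, 8515, 8524.
575 qualify.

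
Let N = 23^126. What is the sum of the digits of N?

793

23^126 = 3781876462438487703735819013332412063263979526587072786842908165397941585102035971308774899656281412530465317054199977732568600580654153033395286425565640729254612875432689
Sum of its 172 digits: 793.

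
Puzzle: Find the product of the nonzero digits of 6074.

6×7×4 = 168

168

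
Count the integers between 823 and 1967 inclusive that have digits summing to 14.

The integers in [823, 1967] that have digits summing to 14: 824, 833, 842, 851, 860, 905, …, 1931, 1940.
86 qualify.

86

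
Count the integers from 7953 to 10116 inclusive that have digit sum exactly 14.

The integers in [7953, 10116] that have digit sum exactly 14: 8006, 8015, 8024, 8033, 8042, 8051, …, 10085, 10094.
55 qualify.

55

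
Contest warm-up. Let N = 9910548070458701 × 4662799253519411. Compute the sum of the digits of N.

127

9910548070458701 × 4662799253519411 = 46210896144903070073975377345111
Sum of its 32 digits: 127.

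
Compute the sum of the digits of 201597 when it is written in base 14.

32

201597 in base 14 is 5367B.
Digit sum: 5+3+6+7+11 = 32.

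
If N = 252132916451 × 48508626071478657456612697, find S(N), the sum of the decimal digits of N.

252132916451 × 48508626071478657456612697 = 12230621364432928694537777290166778347
Sum of its 38 digits: 173.

173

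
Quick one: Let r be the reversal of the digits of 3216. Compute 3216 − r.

Reverse of 3216 is 6123.
3216 − 6123 = -2907

-2907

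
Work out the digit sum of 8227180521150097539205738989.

126

8+2+2+7+1+8+0+5+2+1+1+5+0+0+9+7+5+3+9+2+0+5+7+3+8+9+8+9 = 126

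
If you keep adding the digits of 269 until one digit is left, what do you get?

2+6+9 = 17
1+7 = 8

8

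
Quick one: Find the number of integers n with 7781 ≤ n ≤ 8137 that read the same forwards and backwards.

4

The integers in [7781, 8137] that read the same forwards and backwards: 7887, 7997, 8008, 8118.
4 qualify.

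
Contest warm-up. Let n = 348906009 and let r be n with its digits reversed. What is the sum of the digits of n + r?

Reversal of 348906009 is 900609843; 348906009 + 900609843 = 1249515852.
Digit sum of 1249515852: 1+2+4+9+5+1+5+8+5+2 = 42.

42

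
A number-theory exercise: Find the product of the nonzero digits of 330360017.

3×3×3×6×1×7 = 1134

1134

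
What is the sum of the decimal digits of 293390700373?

2+9+3+3+9+0+7+0+0+3+7+3 = 46

46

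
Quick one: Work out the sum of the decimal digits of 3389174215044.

3+3+8+9+1+7+4+2+1+5+0+4+4 = 51

51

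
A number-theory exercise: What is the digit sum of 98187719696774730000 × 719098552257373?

98187719696774730000 × 719098552257373 = 70606647083403455394708962584290000
Sum of its 35 digits: 144.

144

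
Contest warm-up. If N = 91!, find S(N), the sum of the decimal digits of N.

91! = 135200152767840296255166568759495142147586866476906677791741734597153670771559994765685283954750449427751168336768008192000000000000000000000
Sum of its 141 digits: 594.

594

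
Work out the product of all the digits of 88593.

8640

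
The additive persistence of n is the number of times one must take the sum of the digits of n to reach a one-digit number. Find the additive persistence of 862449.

2

862449 → 33 → 6 (2 steps)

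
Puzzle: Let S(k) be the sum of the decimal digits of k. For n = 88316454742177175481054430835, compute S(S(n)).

8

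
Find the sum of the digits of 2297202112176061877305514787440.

2+2+9+7+2+0+2+1+1+2+1+7+6+0+6+1+8+7+7+3+0+5+5+1+4+7+8+7+4+4+0 = 119

119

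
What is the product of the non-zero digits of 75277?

7×5×2×7×7 = 3430

3430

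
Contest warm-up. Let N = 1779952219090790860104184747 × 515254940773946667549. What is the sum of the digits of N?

1779952219090790860104184747 × 515254940773946667549 = 917129175228080387537295230416941419890085675103
Sum of its 48 digits: 207.

207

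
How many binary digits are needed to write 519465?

19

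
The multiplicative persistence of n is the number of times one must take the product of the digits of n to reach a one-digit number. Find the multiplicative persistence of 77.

4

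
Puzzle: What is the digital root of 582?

6

5+8+2 = 15
1+5 = 6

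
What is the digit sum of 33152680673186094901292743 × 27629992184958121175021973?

219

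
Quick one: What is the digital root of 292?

4

2+9+2 = 13
1+3 = 4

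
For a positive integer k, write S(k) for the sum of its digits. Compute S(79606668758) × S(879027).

2244

S(79606668758) = 7+9+6+0+6+6+6+8+7+5+8 = 68.
S(879027) = 8+7+9+0+2+7 = 33.
68 · 33 = 2244.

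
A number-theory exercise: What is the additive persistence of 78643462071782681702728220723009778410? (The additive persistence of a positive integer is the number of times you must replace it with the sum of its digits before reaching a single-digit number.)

78643462071782681702728220723009778410 → 158 → 14 → 5 (3 steps)

3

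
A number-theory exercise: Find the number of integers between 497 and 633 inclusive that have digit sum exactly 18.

The integers in [497, 633] that have digit sum exactly 18: 549, 558, 567, 576, 585, 594.
6 qualify.

6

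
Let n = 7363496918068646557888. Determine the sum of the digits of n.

7+3+6+3+4+9+6+9+1+8+0+6+8+6+4+6+5+5+7+8+8+8 = 127

127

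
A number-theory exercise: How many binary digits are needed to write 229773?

18

229773 in base 2 is 111000000110001101, which has 18 digits.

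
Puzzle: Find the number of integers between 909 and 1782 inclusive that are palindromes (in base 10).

18

The integers in [909, 1782] that are palindromes (in base 10): 909, 919, 929, 939, 949, 959, …, 1661, 1771.
18 qualify.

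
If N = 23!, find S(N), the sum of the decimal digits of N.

99

23! = 25852016738884976640000
Sum of its 23 digits: 99.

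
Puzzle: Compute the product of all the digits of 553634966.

5×5×3×6×3×4×9×6×6 = 1749600

1749600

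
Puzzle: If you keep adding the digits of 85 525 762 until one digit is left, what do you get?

4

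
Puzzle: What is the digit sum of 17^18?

91

17^18 = 14063084452067724991009
Sum of its 23 digits: 91.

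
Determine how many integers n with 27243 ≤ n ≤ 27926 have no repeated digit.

222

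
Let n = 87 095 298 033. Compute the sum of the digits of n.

8+7+0+9+5+2+9+8+0+3+3 = 54

54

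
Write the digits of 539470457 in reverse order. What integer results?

Reversing 539470457 gives 754074935.

754074935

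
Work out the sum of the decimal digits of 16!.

16! = 20922789888000
Sum of its 14 digits: 63.

63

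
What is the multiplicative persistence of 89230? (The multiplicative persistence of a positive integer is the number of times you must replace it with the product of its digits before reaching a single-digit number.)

89230 → 0 (1 step)

1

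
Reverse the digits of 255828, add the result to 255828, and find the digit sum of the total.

24

Reversal of 255828 is 828552; 255828 + 828552 = 1084380.
Digit sum of 1084380: 1+0+8+4+3+8+0 = 24.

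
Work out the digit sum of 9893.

29

9+8+9+3 = 29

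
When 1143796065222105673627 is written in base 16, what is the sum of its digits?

142

1143796065222105673627 in base 16 is 3E015BED3A6D22AF9B.
Digit sum: 3+14+0+1+5+11+14+13+3+10+6+13+2+2+10+15+9+11 = 142.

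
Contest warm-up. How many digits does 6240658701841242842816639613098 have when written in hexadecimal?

26

6240658701841242842816639613098 in base 16 is 4EC4A7E341D79852A3A3B338AA, which has 26 digits.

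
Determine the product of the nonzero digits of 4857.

1120

4×8×5×7 = 1120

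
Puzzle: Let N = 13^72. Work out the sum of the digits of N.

13^72 = 159926843683421236926752957776002771153245608592522254377939889030122675218030881
Sum of its 81 digits: 361.

361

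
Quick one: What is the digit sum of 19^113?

19^113 = 3156144711224622406574156525268164145308490749124715514526554649598602104214132133822653018203811693521913344024650014278208913260696019390559059
Sum of its 145 digits: 559.

559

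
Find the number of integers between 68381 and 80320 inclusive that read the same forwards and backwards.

The integers in [68381, 80320] that read the same forwards and backwards: 68386, 68486, 68586, 68686, 68786, 68886, …, 80208, 80308.
121 qualify.

121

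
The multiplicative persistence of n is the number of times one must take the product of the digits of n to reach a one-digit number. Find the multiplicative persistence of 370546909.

1

370546909 → 0 (1 step)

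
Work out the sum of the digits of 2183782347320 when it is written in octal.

2183782347320 in base 8 is 37616344431070.
Digit sum: 3+7+6+1+6+3+4+4+4+3+1+0+7+0 = 49.

49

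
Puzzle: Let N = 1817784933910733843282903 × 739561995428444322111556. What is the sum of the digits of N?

215

1817784933910733843282903 × 739561995428444322111556 = 1344364652982785106806305078166628454648033527068
Sum of its 49 digits: 215.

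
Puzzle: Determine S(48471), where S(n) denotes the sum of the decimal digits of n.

4+8+4+7+1 = 24

24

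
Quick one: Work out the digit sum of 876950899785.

81

8+7+6+9+5+0+8+9+9+7+8+5 = 81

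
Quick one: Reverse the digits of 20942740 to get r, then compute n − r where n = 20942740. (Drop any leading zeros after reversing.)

16217838

Reverse of 20942740 is 4724902.
20942740 − 4724902 = 16217838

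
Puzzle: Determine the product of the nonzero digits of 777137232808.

5531904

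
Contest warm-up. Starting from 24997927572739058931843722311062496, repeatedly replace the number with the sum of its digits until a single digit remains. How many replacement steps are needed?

24997927572739058931843722311062496 → 166 → 13 → 4 (3 steps)

3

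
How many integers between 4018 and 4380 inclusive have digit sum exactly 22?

The integers in [4018, 4380] that have digit sum exactly 22: 4099, 4189, 4198, 4279, 4288, 4297, 4369, 4378.
8 qualify.

8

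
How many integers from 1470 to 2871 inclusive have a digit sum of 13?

98

The integers in [1470, 2871] that have a digit sum of 13: 1471, 1480, 1507, 1516, 1525, 1534, …, 2821, 2830.
98 qualify.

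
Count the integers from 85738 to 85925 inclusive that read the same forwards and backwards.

2

The integers in [85738, 85925] that read the same forwards and backwards: 85758, 85858.
2 qualify.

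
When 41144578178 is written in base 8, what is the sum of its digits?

32

41144578178 in base 8 is 462432070202.
Digit sum: 4+6+2+4+3+2+0+7+0+2+0+2 = 32.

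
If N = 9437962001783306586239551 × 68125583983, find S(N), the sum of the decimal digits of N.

9437962001783306586239551 × 68125583983 = 642966672980851448608299563806711633
Sum of its 36 digits: 178.

178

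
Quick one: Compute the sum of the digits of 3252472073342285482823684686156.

3+2+5+2+4+7+2+0+7+3+3+4+2+2+8+5+4+8+2+8+2+3+6+8+4+6+8+6+1+5+6 = 136

136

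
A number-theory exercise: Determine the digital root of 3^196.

9

The digital root of n equals n mod 9 (or 9 when 9 | n), so we need 3^196 mod 9.
3^196 ≡ 0 (mod 9), so the digital root is 9.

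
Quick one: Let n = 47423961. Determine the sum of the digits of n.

4+7+4+2+3+9+6+1 = 36

36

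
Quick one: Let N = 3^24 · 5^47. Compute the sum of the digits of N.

180

3^24 · 5^47 = 200678255510666758709703572094440460205078125
Sum of its 45 digits: 180.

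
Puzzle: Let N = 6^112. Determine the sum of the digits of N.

333

6^112 = 1422132439414788843138790081612781183811912460851026370100108119569907426770445020430336
Sum of its 88 digits: 333.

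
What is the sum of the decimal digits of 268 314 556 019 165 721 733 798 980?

126

2+6+8+3+1+4+5+5+6+0+1+9+1+6+5+7+2+1+7+3+3+7+9+8+9+8+0 = 126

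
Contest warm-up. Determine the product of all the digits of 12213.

12

1×2×2×1×3 = 12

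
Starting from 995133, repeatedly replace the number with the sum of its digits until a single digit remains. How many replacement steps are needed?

2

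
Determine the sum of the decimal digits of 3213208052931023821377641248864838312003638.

3+2+1+3+2+0+8+0+5+2+9+3+1+0+2+3+8+2+1+3+7+7+6+4+1+2+4+8+8+6+4+8+3+8+3+1+2+0+0+3+6+3+8 = 160

160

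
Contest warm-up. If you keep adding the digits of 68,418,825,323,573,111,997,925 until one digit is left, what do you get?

6+8+4+1+8+8+2+5+3+2+3+5+7+3+1+1+1+9+9+7+9+2+5 = 109
1+0+9 = 10
1+0 = 1

1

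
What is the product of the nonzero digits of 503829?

5×3×8×2×9 = 2160

2160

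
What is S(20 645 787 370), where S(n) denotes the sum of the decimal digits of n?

49

2+0+6+4+5+7+8+7+3+7+0 = 49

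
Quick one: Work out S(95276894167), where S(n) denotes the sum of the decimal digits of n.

64

9+5+2+7+6+8+9+4+1+6+7 = 64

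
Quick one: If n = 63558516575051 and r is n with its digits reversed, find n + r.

Reverse of 63558516575051 is 15057561585536.
63558516575051 + 15057561585536 = 78616078160587

78616078160587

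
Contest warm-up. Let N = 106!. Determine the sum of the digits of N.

639

106! = 114628056373470835453434738414834942870388487424139673389282723476762012382449946252660360871841673476016298287096435143747350528228224302506311680000000000000000000000000
Sum of its 171 digits: 639.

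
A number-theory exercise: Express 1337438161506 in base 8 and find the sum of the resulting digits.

48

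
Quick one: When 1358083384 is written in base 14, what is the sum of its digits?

47

1358083384 in base 14 is CC5204C0.
Digit sum: 12+12+5+2+0+4+12+0 = 47.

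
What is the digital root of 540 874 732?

4

5+4+0+8+7+4+7+3+2 = 40
4+0 = 4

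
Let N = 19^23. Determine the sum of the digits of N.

145

19^23 = 257829627945307727248226067259
Sum of its 30 digits: 145.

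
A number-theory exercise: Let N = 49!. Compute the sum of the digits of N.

49! = 608281864034267560872252163321295376887552831379210240000000000
Sum of its 63 digits: 225.

225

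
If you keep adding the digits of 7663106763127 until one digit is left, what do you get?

1

7+6+6+3+1+0+6+7+6+3+1+2+7 = 55
5+5 = 10
1+0 = 1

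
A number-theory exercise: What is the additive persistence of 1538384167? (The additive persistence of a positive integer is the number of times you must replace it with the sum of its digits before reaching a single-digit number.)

3

1538384167 → 46 → 10 → 1 (3 steps)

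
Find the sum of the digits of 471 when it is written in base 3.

471 in base 3 is 122110.
Digit sum: 1+2+2+1+1+0 = 7.

7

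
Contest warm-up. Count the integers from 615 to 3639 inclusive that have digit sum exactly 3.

10

The integers in [615, 3639] that have digit sum exactly 3: 1002, 1011, 1020, 1101, 1110, 1200, 2001, 2010, 2100, 3000.
10 qualify.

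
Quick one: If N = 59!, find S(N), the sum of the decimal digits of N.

59! = 138683118545689835737939019720389406345902876772687432540821294940160000000000000
Sum of its 81 digits: 324.

324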